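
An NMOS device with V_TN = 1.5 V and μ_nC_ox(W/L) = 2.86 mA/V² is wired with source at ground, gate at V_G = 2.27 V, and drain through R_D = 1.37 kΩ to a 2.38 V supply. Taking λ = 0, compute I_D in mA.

V_GS = V_G = 2.27 V, so V_ov = 2.27 − 1.5 = 0.77 V.
Assume saturation: I_D = ½ k_n V_ov² = 0.5 × 2.86 × 0.77² = 0.848 mA, giving V_DS = V_DD − I_D R_D = 2.38 − 0.848 × 1.37 = 1.22 V.
V_DS = 1.22 V ≥ V_ov = 0.77 V, confirming saturation.

I_D = 0.848 mA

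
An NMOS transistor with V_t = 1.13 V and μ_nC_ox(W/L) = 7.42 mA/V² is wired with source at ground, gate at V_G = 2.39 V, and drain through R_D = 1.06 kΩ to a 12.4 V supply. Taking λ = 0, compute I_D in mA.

V_GS = V_G = 2.39 V, so V_ov = 2.39 − 1.13 = 1.26 V.
Assume saturation: I_D = ½ k_n V_ov² = 0.5 × 7.42 × 1.26² = 5.89 mA, giving V_DS = V_DD − I_D R_D = 12.4 − 5.89 × 1.06 = 6.16 V.
V_DS = 6.16 V ≥ V_ov = 1.26 V, confirming saturation.

I_D = 5.89 mA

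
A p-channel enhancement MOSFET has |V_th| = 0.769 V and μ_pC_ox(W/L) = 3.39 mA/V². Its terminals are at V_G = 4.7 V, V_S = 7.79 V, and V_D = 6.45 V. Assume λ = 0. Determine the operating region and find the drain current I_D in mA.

V_SG = V_S − V_G = 7.79 − 4.7 = 3.09 V; V_SD = V_S − V_D = 7.79 − 6.45 = 1.34 V.
V_ov = V_SG − |V_th| = 3.09 − 0.769 = 2.32 V.
Since V_SD = 1.34 V < V_ov = 2.32 V, the device is in the triode region.
I_D = k_p [V_ov · V_SD − ½ V_SD²] = 3.39 × [2.32 × 1.34 − 0.5 × 1.34²] = 7.5 mA.

Triode; I_D = 7.50 mA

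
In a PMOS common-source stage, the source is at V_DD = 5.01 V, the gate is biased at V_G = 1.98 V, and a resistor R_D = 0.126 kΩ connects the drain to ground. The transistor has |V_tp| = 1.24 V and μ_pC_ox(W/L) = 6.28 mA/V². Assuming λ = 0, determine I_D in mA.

I_D = 10.1 mA

V_SG = V_DD − V_G = 5.01 − 1.98 = 3.03 V, so V_ov = 3.03 − 1.24 = 1.79 V.
Assume saturation: I_D = ½ k_p V_ov² = 0.5 × 6.28 × 1.79² = 10.1 mA, giving V_SD = V_DD − I_D R_D = 5.01 − 10.1 × 0.126 = 3.74 V.
V_SD = 3.74 V ≥ V_ov = 1.79 V, confirming saturation.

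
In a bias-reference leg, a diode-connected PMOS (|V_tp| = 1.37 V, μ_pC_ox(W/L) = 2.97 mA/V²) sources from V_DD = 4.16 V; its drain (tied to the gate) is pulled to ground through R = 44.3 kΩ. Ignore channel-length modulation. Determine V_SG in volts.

With gate tied to drain, V_SG = V_SD ≥ V_SG − |V_tp|, so the device is in saturation.
KCL at the drain: ½ k_p (V_SG − |V_tp|)² = (V_DD − V_SG)/R.
Let x = V_SG − 1.37. Then 65.8 x² + x − 2.79 = 0, giving x = 0.198 V (positive root), so V_SG = 1.57 V.
I_D = (V_DD − V_SG)/R = (4.16 − 1.57) / 44.3 = 0.0585 mA.

V_SG = 1.57 V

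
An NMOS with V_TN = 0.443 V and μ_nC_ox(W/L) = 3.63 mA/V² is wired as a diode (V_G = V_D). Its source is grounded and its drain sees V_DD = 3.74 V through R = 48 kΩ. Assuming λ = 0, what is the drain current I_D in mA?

With gate tied to drain, V_GS = V_DS ≥ V_GS − V_TN, so the device is in saturation.
KCL at the drain: ½ k_n (V_GS − V_TN)² = (V_DD − V_GS)/R.
Let x = V_GS − 0.443. Then 87.1 x² + x − 3.297 = 0, giving x = 0.189 V (positive root), so V_GS = 0.632 V.
I_D = (V_DD − V_GS)/R = (3.74 − 0.632) / 48 = 0.0648 mA.

I_D = 0.0648 mA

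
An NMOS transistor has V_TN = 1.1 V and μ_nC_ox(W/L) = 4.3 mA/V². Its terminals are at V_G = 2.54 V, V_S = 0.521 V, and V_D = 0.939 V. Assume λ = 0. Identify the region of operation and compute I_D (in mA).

Triode; I_D = 1.28 mA

V_GS = V_G − V_S = 2.54 − 0.521 = 2.02 V; V_DS = V_D − V_S = 0.939 − 0.521 = 0.418 V.
V_ov = V_GS − V_TN = 2.02 − 1.1 = 0.919 V.
Since V_DS = 0.418 V < V_ov = 0.919 V, the device is in the triode region.
I_D = k_n [V_ov · V_DS − ½ V_DS²] = 4.3 × [0.919 × 0.418 − 0.5 × 0.418²] = 1.28 mA.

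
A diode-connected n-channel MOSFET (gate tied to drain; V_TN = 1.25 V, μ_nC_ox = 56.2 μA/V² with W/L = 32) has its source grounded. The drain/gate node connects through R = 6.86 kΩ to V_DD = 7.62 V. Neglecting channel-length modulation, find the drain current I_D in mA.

I_D = 0.792 mA

With gate tied to drain, V_GS = V_DS ≥ V_GS − V_TN, so the device is in saturation.
k_n = μ_nC_ox · (W/L) = 1.798 mA/V².
KCL at the drain: ½ k_n (V_GS − V_TN)² = (V_DD − V_GS)/R.
Let x = V_GS − 1.25. Then 6.17 x² + x − 6.37 = 0, giving x = 0.938 V (positive root), so V_GS = 2.19 V.
I_D = (V_DD − V_GS)/R = (7.62 − 2.19) / 6.86 = 0.792 mA.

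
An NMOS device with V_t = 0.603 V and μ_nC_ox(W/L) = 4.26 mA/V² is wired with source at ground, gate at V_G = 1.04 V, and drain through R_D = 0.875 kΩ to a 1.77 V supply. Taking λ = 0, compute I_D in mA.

I_D = 0.407 mA

V_GS = V_G = 1.04 V, so V_ov = 1.04 − 0.603 = 0.437 V.
Assume saturation: I_D = ½ k_n V_ov² = 0.5 × 4.26 × 0.437² = 0.407 mA, giving V_DS = V_DD − I_D R_D = 1.77 − 0.407 × 0.875 = 1.41 V.
V_DS = 1.41 V ≥ V_ov = 0.437 V, confirming saturation.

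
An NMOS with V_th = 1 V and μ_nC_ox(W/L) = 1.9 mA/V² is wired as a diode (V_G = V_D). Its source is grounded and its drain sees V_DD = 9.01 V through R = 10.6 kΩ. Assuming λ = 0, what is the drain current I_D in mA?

I_D = 0.676 mA

With gate tied to drain, V_GS = V_DS ≥ V_GS − V_th, so the device is in saturation.
KCL at the drain: ½ k_n (V_GS − V_th)² = (V_DD − V_GS)/R.
Let x = V_GS − 1. Then 10.1 x² + x − 8.01 = 0, giving x = 0.844 V (positive root), so V_GS = 1.84 V.
I_D = (V_DD − V_GS)/R = (9.01 − 1.84) / 10.6 = 0.676 mA.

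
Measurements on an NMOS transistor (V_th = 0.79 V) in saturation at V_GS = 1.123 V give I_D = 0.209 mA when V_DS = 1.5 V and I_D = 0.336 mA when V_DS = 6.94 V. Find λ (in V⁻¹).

λ = 0.134 V⁻¹

With V_GS fixed, I_D ∝ (1 + λ V_DS) in saturation, so I_D2/I_D1 = (1 + λ V_DS2)/(1 + λ V_DS1).
0.336/0.209 = 1.608 = (1 + 6.94 λ)/(1 + 1.5 λ).
Solving: λ (I_D1 V_DS2 − I_D2 V_DS1) = I_D2 − I_D1, so λ = (0.336 − 0.209) / (0.209 × 6.94 − 0.336 × 1.5) = 0.127 / 0.946 = 0.134 V⁻¹.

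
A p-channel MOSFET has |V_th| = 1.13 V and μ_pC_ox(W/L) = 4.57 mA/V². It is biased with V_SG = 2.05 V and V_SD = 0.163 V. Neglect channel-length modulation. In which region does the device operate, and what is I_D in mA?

Triode; I_D = 0.625 mA

V_ov = V_SG − |V_th| = 2.05 − 1.13 = 0.92 V.
Since V_SD = 0.163 V < V_ov = 0.92 V, the device is in the triode region.
I_D = k_p [V_ov · V_SD − ½ V_SD²] = 4.57 × [0.92 × 0.163 − 0.5 × 0.163²] = 0.625 mA.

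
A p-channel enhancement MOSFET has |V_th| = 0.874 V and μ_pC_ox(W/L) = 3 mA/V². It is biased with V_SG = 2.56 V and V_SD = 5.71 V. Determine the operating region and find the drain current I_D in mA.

V_ov = V_SG − |V_th| = 2.56 − 0.874 = 1.69 V.
Since V_SD = 5.71 V ≥ V_ov = 1.69 V, the device is in saturation.
I_D = ½ k_p V_ov² = 0.5 × 3 × 1.69² = 4.26 mA.

Saturation; I_D = 4.26 mA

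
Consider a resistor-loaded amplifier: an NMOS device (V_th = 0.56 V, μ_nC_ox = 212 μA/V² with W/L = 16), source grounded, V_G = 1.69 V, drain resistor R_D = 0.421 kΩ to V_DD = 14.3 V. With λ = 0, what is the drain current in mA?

I_D = 2.17 mA

V_GS = V_G = 1.69 V, so V_ov = 1.69 − 0.56 = 1.13 V.
k_n = μ_nC_ox · (W/L) = 3.392 mA/V².
Assume saturation: I_D = ½ k_n V_ov² = 0.5 × 3.392 × 1.13² = 2.17 mA, giving V_DS = V_DD − I_D R_D = 14.3 − 2.17 × 0.421 = 13.4 V.
V_DS = 13.4 V ≥ V_ov = 1.13 V, confirming saturation.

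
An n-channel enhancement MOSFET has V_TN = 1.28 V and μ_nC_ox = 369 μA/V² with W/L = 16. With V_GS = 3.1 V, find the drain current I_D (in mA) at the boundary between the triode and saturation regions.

At the boundary V_DS = V_ov = V_GS − V_TN = 3.1 − 1.28 = 1.82 V.
k_n = μ_nC_ox · (W/L) = 5.904 mA/V².
I_D = ½ k_n V_ov² = 0.5 × 5.904 × 1.82² = 9.78 mA.

I_D = 9.78 mA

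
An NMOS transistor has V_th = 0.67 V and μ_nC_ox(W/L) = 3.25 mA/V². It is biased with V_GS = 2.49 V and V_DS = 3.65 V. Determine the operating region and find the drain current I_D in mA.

Saturation; I_D = 5.38 mA

V_ov = V_GS − V_th = 2.49 − 0.67 = 1.82 V.
Since V_DS = 3.65 V ≥ V_ov = 1.82 V, the device is in saturation.
I_D = ½ k_n V_ov² = 0.5 × 3.25 × 1.82² = 5.38 mA.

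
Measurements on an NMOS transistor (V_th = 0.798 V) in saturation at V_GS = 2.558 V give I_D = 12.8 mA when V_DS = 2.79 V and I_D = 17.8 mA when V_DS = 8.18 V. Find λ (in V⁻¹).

With V_GS fixed, I_D ∝ (1 + λ V_DS) in saturation, so I_D2/I_D1 = (1 + λ V_DS2)/(1 + λ V_DS1).
17.8/12.8 = 1.391 = (1 + 8.18 λ)/(1 + 2.79 λ).
Solving: λ (I_D1 V_DS2 − I_D2 V_DS1) = I_D2 − I_D1, so λ = (17.8 − 12.8) / (12.8 × 8.18 − 17.8 × 2.79) = 5 / 55 = 0.0908 V⁻¹.

λ = 0.0908 V⁻¹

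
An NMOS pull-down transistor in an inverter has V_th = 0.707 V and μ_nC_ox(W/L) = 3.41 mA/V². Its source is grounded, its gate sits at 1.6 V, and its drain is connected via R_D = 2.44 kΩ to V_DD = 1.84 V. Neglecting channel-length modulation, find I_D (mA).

I_D = 0.652 mA

V_GS = V_G = 1.6 V, so V_ov = 1.6 − 0.707 = 0.893 V.
Assume saturation: I_D = ½ k_n V_ov² = 0.5 × 3.41 × 0.893² = 1.36 mA, giving V_DS = V_DD − I_D R_D = 1.84 − 1.36 × 2.44 = -1.48 V.
But -1.48 V < V_ov = 0.893 V, so the device is actually in triode.
In triode I_D = k_n[V_ov V_DS − ½ V_DS²] and I_D = (V_DD − V_DS)/R_D. Equating: 4.16 V_DS² − 8.43 V_DS + 1.84 = 0, giving V_DS = 0.249 V (the root below V_ov).
I_D = (1.84 − 0.249) / 2.44 = 0.652 mA.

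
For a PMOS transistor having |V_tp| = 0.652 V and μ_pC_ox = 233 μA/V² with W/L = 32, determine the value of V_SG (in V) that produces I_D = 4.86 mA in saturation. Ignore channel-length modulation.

V_SG = 1.79 V

k_p = μ_pC_ox · (W/L) = 7.456 mA/V².
In saturation I_D = ½ k_p (V_SG − |V_tp|)², so V_SG − |V_tp| = √(2 I_D / k_p) = √(2 × 4.86 / 7.456) = 1.14 V.
V_SG = 0.652 + 1.14 = 1.79 V.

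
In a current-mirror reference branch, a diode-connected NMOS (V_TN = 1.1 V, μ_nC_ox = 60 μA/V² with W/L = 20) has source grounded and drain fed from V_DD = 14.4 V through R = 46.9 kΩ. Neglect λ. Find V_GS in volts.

V_GS = 1.77 V

With gate tied to drain, V_GS = V_DS ≥ V_GS − V_TN, so the device is in saturation.
k_n = μ_nC_ox · (W/L) = 1.2 mA/V².
KCL at the drain: ½ k_n (V_GS − V_TN)² = (V_DD − V_GS)/R.
Let x = V_GS − 1.1. Then 28.1 x² + x − 13.3 = 0, giving x = 0.67 V (positive root), so V_GS = 1.77 V.
I_D = (V_DD − V_GS)/R = (14.4 − 1.77) / 46.9 = 0.269 mA.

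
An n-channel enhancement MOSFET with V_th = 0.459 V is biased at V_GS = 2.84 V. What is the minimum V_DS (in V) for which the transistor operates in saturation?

V_DS,sat = 2.38 V

The boundary between triode and saturation is V_DS = V_GS − V_th = V_ov.
V_ov = 2.84 − 0.459 = 2.38 V.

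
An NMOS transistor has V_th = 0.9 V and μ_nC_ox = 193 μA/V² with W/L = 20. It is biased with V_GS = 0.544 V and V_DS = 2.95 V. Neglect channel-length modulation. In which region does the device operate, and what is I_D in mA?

V_GS = 0.544 V < V_th = 0.9 V, so the transistor is in cutoff.

Cutoff; I_D = 0 mA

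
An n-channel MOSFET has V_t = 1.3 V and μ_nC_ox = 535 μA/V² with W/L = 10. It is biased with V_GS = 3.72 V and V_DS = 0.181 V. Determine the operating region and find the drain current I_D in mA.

k_n = μ_nC_ox · (W/L) = 5.35 mA/V².
V_ov = V_GS − V_t = 3.72 − 1.3 = 2.42 V.
Since V_DS = 0.181 V < V_ov = 2.42 V, the device is in the triode region.
I_D = k_n [V_ov · V_DS − ½ V_DS²] = 5.35 × [2.42 × 0.181 − 0.5 × 0.181²] = 2.26 mA.

Triode; I_D = 2.26 mA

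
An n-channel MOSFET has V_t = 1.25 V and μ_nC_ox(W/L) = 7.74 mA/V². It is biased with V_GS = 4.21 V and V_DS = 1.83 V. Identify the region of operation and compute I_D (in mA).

Triode; I_D = 29.0 mA

V_ov = V_GS − V_t = 4.21 − 1.25 = 2.96 V.
Since V_DS = 1.83 V < V_ov = 2.96 V, the device is in the triode region.
I_D = k_n [V_ov · V_DS − ½ V_DS²] = 7.74 × [2.96 × 1.83 − 0.5 × 1.83²] = 29 mA.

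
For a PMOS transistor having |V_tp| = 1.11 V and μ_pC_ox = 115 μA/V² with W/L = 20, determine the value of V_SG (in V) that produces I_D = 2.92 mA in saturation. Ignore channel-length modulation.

V_SG = 2.70 V

k_p = μ_pC_ox · (W/L) = 2.3 mA/V².
In saturation I_D = ½ k_p (V_SG − |V_tp|)², so V_SG − |V_tp| = √(2 I_D / k_p) = √(2 × 2.92 / 2.3) = 1.59 V.
V_SG = 1.11 + 1.59 = 2.7 V.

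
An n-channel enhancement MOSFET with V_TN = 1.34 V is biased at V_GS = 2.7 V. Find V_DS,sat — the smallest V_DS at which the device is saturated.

V_DS,sat = 1.36 V

The boundary between triode and saturation is V_DS = V_GS − V_TN = V_ov.
V_ov = 2.7 − 1.34 = 1.36 V.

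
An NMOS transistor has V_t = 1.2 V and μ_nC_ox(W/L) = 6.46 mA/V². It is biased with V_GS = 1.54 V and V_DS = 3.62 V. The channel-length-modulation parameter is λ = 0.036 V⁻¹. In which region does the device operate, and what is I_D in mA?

V_ov = V_GS − V_t = 1.54 − 1.2 = 0.34 V.
Since V_DS = 3.62 V ≥ V_ov = 0.34 V, the device is in saturation.
I_D = ½ k_n V_ov² (1 + λ V_DS) = 0.5 × 6.46 × 0.34² × (1 + 0.036 × 3.62) = 0.422 mA.

Saturation; I_D = 0.422 mA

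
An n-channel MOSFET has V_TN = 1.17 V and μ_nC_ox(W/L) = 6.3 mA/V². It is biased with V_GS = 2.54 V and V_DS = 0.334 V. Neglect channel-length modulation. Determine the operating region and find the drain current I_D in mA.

V_ov = V_GS − V_TN = 2.54 − 1.17 = 1.37 V.
Since V_DS = 0.334 V < V_ov = 1.37 V, the device is in the triode region.
I_D = k_n [V_ov · V_DS − ½ V_DS²] = 6.3 × [1.37 × 0.334 − 0.5 × 0.334²] = 2.53 mA.

Triode; I_D = 2.53 mA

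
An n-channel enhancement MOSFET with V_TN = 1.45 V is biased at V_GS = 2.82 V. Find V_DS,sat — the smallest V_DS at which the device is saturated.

V_DS,sat = 1.37 V

The boundary between triode and saturation is V_DS = V_GS − V_TN = V_ov.
V_ov = 2.82 − 1.45 = 1.37 V.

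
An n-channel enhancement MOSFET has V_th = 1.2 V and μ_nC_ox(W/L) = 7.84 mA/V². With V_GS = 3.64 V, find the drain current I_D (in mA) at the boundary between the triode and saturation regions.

At the boundary V_DS = V_ov = V_GS − V_th = 3.64 − 1.2 = 2.44 V.
I_D = ½ k_n V_ov² = 0.5 × 7.84 × 2.44² = 23.3 mA.

I_D = 23.3 mA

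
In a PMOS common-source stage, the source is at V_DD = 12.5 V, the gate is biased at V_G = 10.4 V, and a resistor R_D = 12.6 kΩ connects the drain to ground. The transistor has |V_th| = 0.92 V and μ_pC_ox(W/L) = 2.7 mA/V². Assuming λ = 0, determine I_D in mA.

V_SG = V_DD − V_G = 12.5 − 10.4 = 2.1 V, so V_ov = 2.1 − 0.92 = 1.18 V.
Assume saturation: I_D = ½ k_p V_ov² = 0.5 × 2.7 × 1.18² = 1.88 mA, giving V_SD = V_DD − I_D R_D = 12.5 − 1.88 × 12.6 = -11.2 V.
But -11.2 V < V_ov = 1.18 V, so the device is actually in triode.
In triode I_D = k_p[V_ov V_SD − ½ V_SD²] and I_D = (V_DD − V_SD)/R_D. Equating: 17 V_SD² − 41.14 V_SD + 12.5 = 0, giving V_SD = 0.356 V (the root below V_ov).
I_D = (12.5 − 0.356) / 12.6 = 0.964 mA.

I_D = 0.964 mA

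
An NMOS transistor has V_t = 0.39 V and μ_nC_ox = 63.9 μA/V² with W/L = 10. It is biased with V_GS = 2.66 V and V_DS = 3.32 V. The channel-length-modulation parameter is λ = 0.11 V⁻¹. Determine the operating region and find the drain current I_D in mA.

Saturation; I_D = 2.25 mA

k_n = μ_nC_ox · (W/L) = 0.639 mA/V².
V_ov = V_GS − V_t = 2.66 − 0.39 = 2.27 V.
Since V_DS = 3.32 V ≥ V_ov = 2.27 V, the device is in saturation.
I_D = ½ k_n V_ov² (1 + λ V_DS) = 0.5 × 0.639 × 2.27² × (1 + 0.11 × 3.32) = 2.25 mA.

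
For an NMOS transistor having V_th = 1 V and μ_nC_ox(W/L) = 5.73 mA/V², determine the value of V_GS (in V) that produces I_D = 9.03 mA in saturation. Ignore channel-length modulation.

V_GS = 2.78 V

In saturation I_D = ½ k_n (V_GS − V_th)², so V_GS − V_th = √(2 I_D / k_n) = √(2 × 9.03 / 5.73) = 1.78 V.
V_GS = 1 + 1.78 = 2.78 V.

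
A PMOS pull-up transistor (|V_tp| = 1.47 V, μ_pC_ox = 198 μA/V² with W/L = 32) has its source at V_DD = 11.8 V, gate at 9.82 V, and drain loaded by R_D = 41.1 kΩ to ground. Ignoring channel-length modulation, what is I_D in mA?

V_SG = V_DD − V_G = 11.8 − 9.82 = 1.98 V, so V_ov = 1.98 − 1.47 = 0.51 V.
k_p = μ_pC_ox · (W/L) = 6.336 mA/V².
Assume saturation: I_D = ½ k_p V_ov² = 0.5 × 6.336 × 0.51² = 0.824 mA, giving V_SD = V_DD − I_D R_D = 11.8 − 0.824 × 41.1 = -22.1 V.
But -22.1 V < V_ov = 0.51 V, so the device is actually in triode.
In triode I_D = k_p[V_ov V_SD − ½ V_SD²] and I_D = (V_DD − V_SD)/R_D. Equating: 130 V_SD² − 133.8 V_SD + 11.8 = 0, giving V_SD = 0.0974 V (the root below V_ov).
I_D = (11.8 − 0.0974) / 41.1 = 0.285 mA.

I_D = 0.285 mA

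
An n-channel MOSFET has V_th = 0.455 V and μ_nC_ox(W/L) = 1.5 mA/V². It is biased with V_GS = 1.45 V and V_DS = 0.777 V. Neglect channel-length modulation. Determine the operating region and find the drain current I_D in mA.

Triode; I_D = 0.707 mA

V_ov = V_GS − V_th = 1.45 − 0.455 = 0.995 V.
Since V_DS = 0.777 V < V_ov = 0.995 V, the device is in the triode region.
I_D = k_n [V_ov · V_DS − ½ V_DS²] = 1.5 × [0.995 × 0.777 − 0.5 × 0.777²] = 0.707 mA.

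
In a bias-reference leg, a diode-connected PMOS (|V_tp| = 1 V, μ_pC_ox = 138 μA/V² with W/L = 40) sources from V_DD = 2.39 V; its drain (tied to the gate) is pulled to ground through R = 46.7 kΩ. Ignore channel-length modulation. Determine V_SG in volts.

With gate tied to drain, V_SG = V_SD ≥ V_SG − |V_tp|, so the device is in saturation.
k_p = μ_pC_ox · (W/L) = 5.52 mA/V².
KCL at the drain: ½ k_p (V_SG − |V_tp|)² = (V_DD − V_SG)/R.
Let x = V_SG − 1. Then 129 x² + x − 1.39 = 0, giving x = 0.1 V (positive root), so V_SG = 1.1 V.
I_D = (V_DD − V_SG)/R = (2.39 − 1.1) / 46.7 = 0.0276 mA.

V_SG = 1.10 V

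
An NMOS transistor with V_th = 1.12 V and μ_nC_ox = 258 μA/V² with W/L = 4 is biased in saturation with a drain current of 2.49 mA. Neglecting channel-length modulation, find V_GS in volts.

k_n = μ_nC_ox · (W/L) = 1.032 mA/V².
In saturation I_D = ½ k_n (V_GS − V_th)², so V_GS − V_th = √(2 I_D / k_n) = √(2 × 2.49 / 1.032) = 2.2 V.
V_GS = 1.12 + 2.2 = 3.32 V.

V_GS = 3.32 V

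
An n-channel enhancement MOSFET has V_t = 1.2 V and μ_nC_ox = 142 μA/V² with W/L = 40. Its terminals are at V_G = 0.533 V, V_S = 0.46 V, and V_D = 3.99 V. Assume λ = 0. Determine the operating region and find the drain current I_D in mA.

V_GS = V_G − V_S = 0.533 − 0.46 = 0.073 V; V_DS = V_D − V_S = 3.99 − 0.46 = 3.53 V.
V_GS = 0.073 V < V_t = 1.2 V, so the transistor is in cutoff.

Cutoff; I_D = 0 mA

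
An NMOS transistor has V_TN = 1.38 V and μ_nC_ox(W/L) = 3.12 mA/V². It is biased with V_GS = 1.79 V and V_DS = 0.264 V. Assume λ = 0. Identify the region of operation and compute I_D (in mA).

Triode; I_D = 0.229 mA

V_ov = V_GS − V_TN = 1.79 − 1.38 = 0.41 V.
Since V_DS = 0.264 V < V_ov = 0.41 V, the device is in the triode region.
I_D = k_n [V_ov · V_DS − ½ V_DS²] = 3.12 × [0.41 × 0.264 − 0.5 × 0.264²] = 0.229 mA.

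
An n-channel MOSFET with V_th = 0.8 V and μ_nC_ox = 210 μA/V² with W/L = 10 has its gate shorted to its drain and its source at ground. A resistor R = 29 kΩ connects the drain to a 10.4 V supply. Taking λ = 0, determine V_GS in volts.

V_GS = 1.35 V

With gate tied to drain, V_GS = V_DS ≥ V_GS − V_th, so the device is in saturation.
k_n = μ_nC_ox · (W/L) = 2.1 mA/V².
KCL at the drain: ½ k_n (V_GS − V_th)² = (V_DD − V_GS)/R.
Let x = V_GS − 0.8. Then 30.5 x² + x − 9.6 = 0, giving x = 0.545 V (positive root), so V_GS = 1.35 V.
I_D = (V_DD − V_GS)/R = (10.4 − 1.35) / 29 = 0.312 mA.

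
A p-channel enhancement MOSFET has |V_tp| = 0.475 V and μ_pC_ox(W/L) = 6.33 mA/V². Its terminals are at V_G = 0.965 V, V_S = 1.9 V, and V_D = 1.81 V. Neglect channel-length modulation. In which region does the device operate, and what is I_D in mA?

V_SG = V_S − V_G = 1.9 − 0.965 = 0.935 V; V_SD = V_S − V_D = 1.9 − 1.81 = 0.09 V.
V_ov = V_SG − |V_tp| = 0.935 − 0.475 = 0.46 V.
Since V_SD = 0.09 V < V_ov = 0.46 V, the device is in the triode region.
I_D = k_p [V_ov · V_SD − ½ V_SD²] = 6.33 × [0.46 × 0.09 − 0.5 × 0.09²] = 0.236 mA.

Triode; I_D = 0.236 mA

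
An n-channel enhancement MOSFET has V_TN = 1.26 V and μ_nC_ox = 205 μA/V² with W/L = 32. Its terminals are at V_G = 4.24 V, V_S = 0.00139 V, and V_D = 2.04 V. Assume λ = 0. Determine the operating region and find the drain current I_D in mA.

V_GS = V_G − V_S = 4.24 − 0.00139 = 4.24 V; V_DS = V_D − V_S = 2.04 − 0.00139 = 2.04 V.
k_n = μ_nC_ox · (W/L) = 6.56 mA/V².
V_ov = V_GS − V_TN = 4.24 − 1.26 = 2.98 V.
Since V_DS = 2.04 V < V_ov = 2.98 V, the device is in the triode region.
I_D = k_n [V_ov · V_DS − ½ V_DS²] = 6.56 × [2.98 × 2.04 − 0.5 × 2.04²] = 26.2 mA.

Triode; I_D = 26.2 mA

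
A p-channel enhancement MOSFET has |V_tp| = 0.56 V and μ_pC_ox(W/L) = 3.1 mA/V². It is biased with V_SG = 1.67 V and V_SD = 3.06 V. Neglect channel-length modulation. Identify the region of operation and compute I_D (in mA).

V_ov = V_SG − |V_tp| = 1.67 − 0.56 = 1.11 V.
Since V_SD = 3.06 V ≥ V_ov = 1.11 V, the device is in saturation.
I_D = ½ k_p V_ov² = 0.5 × 3.1 × 1.11² = 1.91 mA.

Saturation; I_D = 1.91 mA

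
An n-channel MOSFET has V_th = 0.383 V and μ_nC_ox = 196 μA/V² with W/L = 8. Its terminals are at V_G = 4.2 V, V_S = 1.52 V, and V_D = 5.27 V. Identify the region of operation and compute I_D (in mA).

Saturation; I_D = 4.14 mA

V_GS = V_G − V_S = 4.2 − 1.52 = 2.68 V; V_DS = V_D − V_S = 5.27 − 1.52 = 3.75 V.
k_n = μ_nC_ox · (W/L) = 1.568 mA/V².
V_ov = V_GS − V_th = 2.68 − 0.383 = 2.3 V.
Since V_DS = 3.75 V ≥ V_ov = 2.3 V, the device is in saturation.
I_D = ½ k_n V_ov² = 0.5 × 1.568 × 2.3² = 4.14 mA.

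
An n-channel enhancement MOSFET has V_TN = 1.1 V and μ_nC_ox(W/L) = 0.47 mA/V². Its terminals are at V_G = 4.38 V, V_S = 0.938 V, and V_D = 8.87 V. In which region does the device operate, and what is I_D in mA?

Saturation; I_D = 1.29 mA

V_GS = V_G − V_S = 4.38 − 0.938 = 3.44 V; V_DS = V_D − V_S = 8.87 − 0.938 = 7.93 V.
V_ov = V_GS − V_TN = 3.44 − 1.1 = 2.34 V.
Since V_DS = 7.93 V ≥ V_ov = 2.34 V, the device is in saturation.
I_D = ½ k_n V_ov² = 0.5 × 0.47 × 2.34² = 1.29 mA.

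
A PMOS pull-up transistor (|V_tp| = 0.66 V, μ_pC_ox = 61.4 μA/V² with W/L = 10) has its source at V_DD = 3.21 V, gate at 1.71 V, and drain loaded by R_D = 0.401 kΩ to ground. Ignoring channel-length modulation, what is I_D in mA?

V_SG = V_DD − V_G = 3.21 − 1.71 = 1.5 V, so V_ov = 1.5 − 0.66 = 0.84 V.
k_p = μ_pC_ox · (W/L) = 0.614 mA/V².
Assume saturation: I_D = ½ k_p V_ov² = 0.5 × 0.614 × 0.84² = 0.217 mA, giving V_SD = V_DD − I_D R_D = 3.21 − 0.217 × 0.401 = 3.12 V.
V_SD = 3.12 V ≥ V_ov = 0.84 V, confirming saturation.

I_D = 0.217 mA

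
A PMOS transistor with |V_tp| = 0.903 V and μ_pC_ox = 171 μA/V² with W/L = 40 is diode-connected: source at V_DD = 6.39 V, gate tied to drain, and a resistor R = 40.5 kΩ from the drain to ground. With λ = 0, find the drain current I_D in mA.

With gate tied to drain, V_SG = V_SD ≥ V_SG − |V_tp|, so the device is in saturation.
k_p = μ_pC_ox · (W/L) = 6.84 mA/V².
KCL at the drain: ½ k_p (V_SG − |V_tp|)² = (V_DD − V_SG)/R.
Let x = V_SG − 0.903. Then 139 x² + x − 5.487 = 0, giving x = 0.195 V (positive root), so V_SG = 1.1 V.
I_D = (V_DD − V_SG)/R = (6.39 − 1.1) / 40.5 = 0.131 mA.

I_D = 0.131 mA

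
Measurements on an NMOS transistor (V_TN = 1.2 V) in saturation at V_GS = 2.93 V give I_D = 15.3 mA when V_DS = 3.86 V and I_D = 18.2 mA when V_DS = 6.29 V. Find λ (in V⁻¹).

With V_GS fixed, I_D ∝ (1 + λ V_DS) in saturation, so I_D2/I_D1 = (1 + λ V_DS2)/(1 + λ V_DS1).
18.2/15.3 = 1.19 = (1 + 6.29 λ)/(1 + 3.86 λ).
Solving: λ (I_D1 V_DS2 − I_D2 V_DS1) = I_D2 − I_D1, so λ = (18.2 − 15.3) / (15.3 × 6.29 − 18.2 × 3.86) = 2.9 / 26 = 0.112 V⁻¹.

λ = 0.112 V⁻¹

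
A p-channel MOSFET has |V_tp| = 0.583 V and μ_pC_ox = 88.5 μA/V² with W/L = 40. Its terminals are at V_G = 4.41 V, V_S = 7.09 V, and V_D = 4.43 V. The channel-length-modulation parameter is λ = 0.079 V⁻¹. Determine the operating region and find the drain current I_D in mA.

Saturation; I_D = 9.42 mA

V_SG = V_S − V_G = 7.09 − 4.41 = 2.68 V; V_SD = V_S − V_D = 7.09 − 4.43 = 2.66 V.
k_p = μ_pC_ox · (W/L) = 3.54 mA/V².
V_ov = V_SG − |V_tp| = 2.68 − 0.583 = 2.1 V.
Since V_SD = 2.66 V ≥ V_ov = 2.1 V, the device is in saturation.
I_D = ½ k_p V_ov² (1 + λ V_SD) = 0.5 × 3.54 × 2.1² × (1 + 0.079 × 2.66) = 9.42 mA.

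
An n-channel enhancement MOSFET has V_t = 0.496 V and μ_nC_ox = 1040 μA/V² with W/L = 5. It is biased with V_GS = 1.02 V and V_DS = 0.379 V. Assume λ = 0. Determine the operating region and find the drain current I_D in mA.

k_n = μ_nC_ox · (W/L) = 5.2 mA/V².
V_ov = V_GS − V_t = 1.02 − 0.496 = 0.524 V.
Since V_DS = 0.379 V < V_ov = 0.524 V, the device is in the triode region.
I_D = k_n [V_ov · V_DS − ½ V_DS²] = 5.2 × [0.524 × 0.379 − 0.5 × 0.379²] = 0.659 mA.

Triode; I_D = 0.659 mA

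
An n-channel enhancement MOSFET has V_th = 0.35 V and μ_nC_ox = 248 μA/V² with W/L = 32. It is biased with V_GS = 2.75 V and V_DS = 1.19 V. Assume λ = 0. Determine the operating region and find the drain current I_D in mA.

Triode; I_D = 17.0 mA

k_n = μ_nC_ox · (W/L) = 7.936 mA/V².
V_ov = V_GS − V_th = 2.75 − 0.35 = 2.4 V.
Since V_DS = 1.19 V < V_ov = 2.4 V, the device is in the triode region.
I_D = k_n [V_ov · V_DS − ½ V_DS²] = 7.936 × [2.4 × 1.19 − 0.5 × 1.19²] = 17 mA.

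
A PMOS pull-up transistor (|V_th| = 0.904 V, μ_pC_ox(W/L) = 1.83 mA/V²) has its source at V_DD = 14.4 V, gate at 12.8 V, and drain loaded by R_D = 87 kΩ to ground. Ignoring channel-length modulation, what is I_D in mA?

V_SG = V_DD − V_G = 14.4 − 12.8 = 1.6 V, so V_ov = 1.6 − 0.904 = 0.696 V.
Assume saturation: I_D = ½ k_p V_ov² = 0.5 × 1.83 × 0.696² = 0.443 mA, giving V_SD = V_DD − I_D R_D = 14.4 − 0.443 × 87 = -24.2 V.
But -24.2 V < V_ov = 0.696 V, so the device is actually in triode.
In triode I_D = k_p[V_ov V_SD − ½ V_SD²] and I_D = (V_DD − V_SD)/R_D. Equating: 79.6 V_SD² − 111.8 V_SD + 14.4 = 0, giving V_SD = 0.143 V (the root below V_ov).
I_D = (14.4 − 0.143) / 87 = 0.164 mA.

I_D = 0.164 mA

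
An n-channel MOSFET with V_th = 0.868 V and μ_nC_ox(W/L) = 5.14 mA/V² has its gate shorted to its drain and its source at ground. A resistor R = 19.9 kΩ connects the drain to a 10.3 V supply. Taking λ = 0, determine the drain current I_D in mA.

With gate tied to drain, V_GS = V_DS ≥ V_GS − V_th, so the device is in saturation.
KCL at the drain: ½ k_n (V_GS − V_th)² = (V_DD − V_GS)/R.
Let x = V_GS − 0.868. Then 51.1 x² + x − 9.432 = 0, giving x = 0.42 V (positive root), so V_GS = 1.29 V.
I_D = (V_DD − V_GS)/R = (10.3 − 1.29) / 19.9 = 0.453 mA.

I_D = 0.453 mA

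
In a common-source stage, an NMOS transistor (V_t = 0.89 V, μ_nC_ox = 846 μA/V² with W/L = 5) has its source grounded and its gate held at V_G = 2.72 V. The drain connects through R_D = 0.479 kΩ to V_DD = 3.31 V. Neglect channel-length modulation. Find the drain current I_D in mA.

V_GS = V_G = 2.72 V, so V_ov = 2.72 − 0.89 = 1.83 V.
k_n = μ_nC_ox · (W/L) = 4.23 mA/V².
Assume saturation: I_D = ½ k_n V_ov² = 0.5 × 4.23 × 1.83² = 7.08 mA, giving V_DS = V_DD − I_D R_D = 3.31 − 7.08 × 0.479 = -0.0827 V.
But -0.0827 V < V_ov = 1.83 V, so the device is actually in triode.
In triode I_D = k_n[V_ov V_DS − ½ V_DS²] and I_D = (V_DD − V_DS)/R_D. Equating: 1.01 V_DS² − 4.708 V_DS + 3.31 = 0, giving V_DS = 0.864 V (the root below V_ov).
I_D = (3.31 − 0.864) / 0.479 = 5.11 mA.

I_D = 5.11 mA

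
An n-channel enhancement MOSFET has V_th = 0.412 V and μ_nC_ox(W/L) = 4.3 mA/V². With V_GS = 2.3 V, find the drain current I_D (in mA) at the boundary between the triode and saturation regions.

At the boundary V_DS = V_ov = V_GS − V_th = 2.3 − 0.412 = 1.89 V.
I_D = ½ k_n V_ov² = 0.5 × 4.3 × 1.89² = 7.66 mA.

I_D = 7.66 mA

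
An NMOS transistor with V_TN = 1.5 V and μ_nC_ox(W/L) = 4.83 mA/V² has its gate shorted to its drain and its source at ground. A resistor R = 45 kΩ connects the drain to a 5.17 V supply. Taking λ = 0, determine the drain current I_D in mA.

With gate tied to drain, V_GS = V_DS ≥ V_GS − V_TN, so the device is in saturation.
KCL at the drain: ½ k_n (V_GS − V_TN)² = (V_DD − V_GS)/R.
Let x = V_GS − 1.5. Then 109 x² + x − 3.67 = 0, giving x = 0.179 V (positive root), so V_GS = 1.68 V.
I_D = (V_DD − V_GS)/R = (5.17 − 1.68) / 45 = 0.0776 mA.

I_D = 0.0776 mA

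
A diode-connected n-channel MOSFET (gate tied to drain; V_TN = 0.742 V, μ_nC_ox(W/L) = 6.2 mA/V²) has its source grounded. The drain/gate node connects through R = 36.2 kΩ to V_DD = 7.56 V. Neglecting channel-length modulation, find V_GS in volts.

V_GS = 0.984 V

With gate tied to drain, V_GS = V_DS ≥ V_GS − V_TN, so the device is in saturation.
KCL at the drain: ½ k_n (V_GS − V_TN)² = (V_DD − V_GS)/R.
Let x = V_GS − 0.742. Then 112 x² + x − 6.818 = 0, giving x = 0.242 V (positive root), so V_GS = 0.984 V.
I_D = (V_DD − V_GS)/R = (7.56 − 0.984) / 36.2 = 0.182 mA.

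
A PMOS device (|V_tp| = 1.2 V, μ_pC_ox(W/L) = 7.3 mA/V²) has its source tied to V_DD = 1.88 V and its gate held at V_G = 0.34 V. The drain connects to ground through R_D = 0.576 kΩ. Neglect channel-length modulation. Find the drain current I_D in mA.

V_SG = V_DD − V_G = 1.88 − 0.34 = 1.54 V, so V_ov = 1.54 − 1.2 = 0.34 V.
Assume saturation: I_D = ½ k_p V_ov² = 0.5 × 7.3 × 0.34² = 0.422 mA, giving V_SD = V_DD − I_D R_D = 1.88 − 0.422 × 0.576 = 1.64 V.
V_SD = 1.64 V ≥ V_ov = 0.34 V, confirming saturation.

I_D = 0.422 mA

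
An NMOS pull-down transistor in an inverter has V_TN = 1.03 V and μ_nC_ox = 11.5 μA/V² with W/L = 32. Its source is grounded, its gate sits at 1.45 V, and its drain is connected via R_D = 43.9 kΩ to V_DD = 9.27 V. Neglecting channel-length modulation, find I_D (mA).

V_GS = V_G = 1.45 V, so V_ov = 1.45 − 1.03 = 0.42 V.
k_n = μ_nC_ox · (W/L) = 0.368 mA/V².
Assume saturation: I_D = ½ k_n V_ov² = 0.5 × 0.368 × 0.42² = 0.0325 mA, giving V_DS = V_DD − I_D R_D = 9.27 − 0.0325 × 43.9 = 7.85 V.
V_DS = 7.85 V ≥ V_ov = 0.42 V, confirming saturation.

I_D = 0.0325 mA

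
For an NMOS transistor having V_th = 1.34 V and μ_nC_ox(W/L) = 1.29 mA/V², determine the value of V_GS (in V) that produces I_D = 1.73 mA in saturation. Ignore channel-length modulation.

In saturation I_D = ½ k_n (V_GS − V_th)², so V_GS − V_th = √(2 I_D / k_n) = √(2 × 1.73 / 1.29) = 1.64 V.
V_GS = 1.34 + 1.64 = 2.98 V.

V_GS = 2.98 V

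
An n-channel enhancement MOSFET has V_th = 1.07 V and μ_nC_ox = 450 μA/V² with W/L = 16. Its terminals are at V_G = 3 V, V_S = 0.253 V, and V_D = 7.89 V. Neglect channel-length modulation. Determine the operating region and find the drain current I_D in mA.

Saturation; I_D = 10.1 mA

V_GS = V_G − V_S = 3 − 0.253 = 2.75 V; V_DS = V_D − V_S = 7.89 − 0.253 = 7.64 V.
k_n = μ_nC_ox · (W/L) = 7.2 mA/V².
V_ov = V_GS − V_th = 2.75 − 1.07 = 1.68 V.
Since V_DS = 7.64 V ≥ V_ov = 1.68 V, the device is in saturation.
I_D = ½ k_n V_ov² = 0.5 × 7.2 × 1.68² = 10.1 mA.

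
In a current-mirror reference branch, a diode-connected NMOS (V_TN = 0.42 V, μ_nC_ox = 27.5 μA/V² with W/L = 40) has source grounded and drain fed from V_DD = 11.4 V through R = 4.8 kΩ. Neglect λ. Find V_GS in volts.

With gate tied to drain, V_GS = V_DS ≥ V_GS − V_TN, so the device is in saturation.
k_n = μ_nC_ox · (W/L) = 1.1 mA/V².
KCL at the drain: ½ k_n (V_GS − V_TN)² = (V_DD − V_GS)/R.
Let x = V_GS − 0.42. Then 2.64 x² + x − 10.98 = 0, giving x = 1.86 V (positive root), so V_GS = 2.28 V.
I_D = (V_DD − V_GS)/R = (11.4 − 2.28) / 4.8 = 1.9 mA.

V_GS = 2.28 V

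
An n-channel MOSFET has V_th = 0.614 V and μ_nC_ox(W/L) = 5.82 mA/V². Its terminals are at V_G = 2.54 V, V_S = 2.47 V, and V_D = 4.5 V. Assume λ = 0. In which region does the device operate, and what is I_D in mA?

V_GS = V_G − V_S = 2.54 − 2.47 = 0.07 V; V_DS = V_D − V_S = 4.5 − 2.47 = 2.03 V.
V_GS = 0.07 V < V_th = 0.614 V, so the transistor is in cutoff.

Cutoff; I_D = 0 mA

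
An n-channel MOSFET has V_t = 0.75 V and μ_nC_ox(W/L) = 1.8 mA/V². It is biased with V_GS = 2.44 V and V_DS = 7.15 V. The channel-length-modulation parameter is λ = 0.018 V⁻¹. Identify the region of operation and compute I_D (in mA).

V_ov = V_GS − V_t = 2.44 − 0.75 = 1.69 V.
Since V_DS = 7.15 V ≥ V_ov = 1.69 V, the device is in saturation.
I_D = ½ k_n V_ov² (1 + λ V_DS) = 0.5 × 1.8 × 1.69² × (1 + 0.018 × 7.15) = 2.9 mA.

Saturation; I_D = 2.90 mA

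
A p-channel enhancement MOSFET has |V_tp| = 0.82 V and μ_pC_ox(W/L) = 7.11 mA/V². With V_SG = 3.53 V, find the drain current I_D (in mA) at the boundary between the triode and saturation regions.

At the boundary V_SD = V_ov = V_SG − |V_tp| = 3.53 − 0.82 = 2.71 V.
I_D = ½ k_p V_ov² = 0.5 × 7.11 × 2.71² = 26.1 mA.

I_D = 26.1 mA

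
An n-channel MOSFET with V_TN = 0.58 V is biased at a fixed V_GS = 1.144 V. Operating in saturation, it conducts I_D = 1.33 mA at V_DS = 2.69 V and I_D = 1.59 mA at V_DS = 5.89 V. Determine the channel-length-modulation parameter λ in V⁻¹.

With V_GS fixed, I_D ∝ (1 + λ V_DS) in saturation, so I_D2/I_D1 = (1 + λ V_DS2)/(1 + λ V_DS1).
1.59/1.33 = 1.195 = (1 + 5.89 λ)/(1 + 2.69 λ).
Solving: λ (I_D1 V_DS2 − I_D2 V_DS1) = I_D2 − I_D1, so λ = (1.59 − 1.33) / (1.33 × 5.89 − 1.59 × 2.69) = 0.26 / 3.56 = 0.0731 V⁻¹.

λ = 0.0731 V⁻¹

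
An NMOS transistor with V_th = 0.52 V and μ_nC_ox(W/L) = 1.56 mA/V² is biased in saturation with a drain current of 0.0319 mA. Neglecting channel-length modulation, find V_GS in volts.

In saturation I_D = ½ k_n (V_GS − V_th)², so V_GS − V_th = √(2 I_D / k_n) = √(2 × 0.0319 / 1.56) = 0.202 V.
V_GS = 0.52 + 0.202 = 0.722 V.

V_GS = 0.722 V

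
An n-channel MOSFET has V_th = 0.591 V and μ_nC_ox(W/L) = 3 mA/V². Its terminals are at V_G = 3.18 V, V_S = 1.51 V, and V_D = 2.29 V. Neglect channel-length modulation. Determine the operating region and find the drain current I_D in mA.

V_GS = V_G − V_S = 3.18 − 1.51 = 1.67 V; V_DS = V_D − V_S = 2.29 − 1.51 = 0.78 V.
V_ov = V_GS − V_th = 1.67 − 0.591 = 1.08 V.
Since V_DS = 0.78 V < V_ov = 1.08 V, the device is in the triode region.
I_D = k_n [V_ov · V_DS − ½ V_DS²] = 3 × [1.08 × 0.78 − 0.5 × 0.78²] = 1.61 mA.

Triode; I_D = 1.61 mA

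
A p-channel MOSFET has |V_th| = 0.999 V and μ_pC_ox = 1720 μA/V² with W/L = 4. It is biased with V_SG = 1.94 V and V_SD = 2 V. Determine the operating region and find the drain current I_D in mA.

Saturation; I_D = 3.05 mA

k_p = μ_pC_ox · (W/L) = 6.88 mA/V².
V_ov = V_SG − |V_th| = 1.94 − 0.999 = 0.941 V.
Since V_SD = 2 V ≥ V_ov = 0.941 V, the device is in saturation.
I_D = ½ k_p V_ov² = 0.5 × 6.88 × 0.941² = 3.05 mA.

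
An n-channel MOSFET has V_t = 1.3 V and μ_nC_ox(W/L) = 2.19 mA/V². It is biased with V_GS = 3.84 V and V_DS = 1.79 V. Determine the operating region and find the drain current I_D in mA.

V_ov = V_GS − V_t = 3.84 − 1.3 = 2.54 V.
Since V_DS = 1.79 V < V_ov = 2.54 V, the device is in the triode region.
I_D = k_n [V_ov · V_DS − ½ V_DS²] = 2.19 × [2.54 × 1.79 − 0.5 × 1.79²] = 6.45 mA.

Triode; I_D = 6.45 mA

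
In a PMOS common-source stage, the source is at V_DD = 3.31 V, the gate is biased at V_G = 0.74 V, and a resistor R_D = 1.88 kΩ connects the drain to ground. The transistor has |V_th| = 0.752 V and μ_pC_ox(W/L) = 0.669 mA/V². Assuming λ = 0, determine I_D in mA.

V_SG = V_DD − V_G = 3.31 − 0.74 = 2.57 V, so V_ov = 2.57 − 0.752 = 1.82 V.
Assume saturation: I_D = ½ k_p V_ov² = 0.5 × 0.669 × 1.82² = 1.11 mA, giving V_SD = V_DD − I_D R_D = 3.31 − 1.11 × 1.88 = 1.23 V.
But 1.23 V < V_ov = 1.82 V, so the device is actually in triode.
In triode I_D = k_p[V_ov V_SD − ½ V_SD²] and I_D = (V_DD − V_SD)/R_D. Equating: 0.629 V_SD² − 3.287 V_SD + 3.31 = 0, giving V_SD = 1.36 V (the root below V_ov).
I_D = (3.31 − 1.36) / 1.88 = 1.04 mA.

I_D = 1.04 mA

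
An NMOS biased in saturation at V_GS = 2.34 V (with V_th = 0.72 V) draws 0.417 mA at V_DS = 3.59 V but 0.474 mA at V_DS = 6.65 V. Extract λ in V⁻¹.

With V_GS fixed, I_D ∝ (1 + λ V_DS) in saturation, so I_D2/I_D1 = (1 + λ V_DS2)/(1 + λ V_DS1).
0.474/0.417 = 1.137 = (1 + 6.65 λ)/(1 + 3.59 λ).
Solving: λ (I_D1 V_DS2 − I_D2 V_DS1) = I_D2 − I_D1, so λ = (0.474 − 0.417) / (0.417 × 6.65 − 0.474 × 3.59) = 0.057 / 1.07 = 0.0532 V⁻¹.

λ = 0.0532 V⁻¹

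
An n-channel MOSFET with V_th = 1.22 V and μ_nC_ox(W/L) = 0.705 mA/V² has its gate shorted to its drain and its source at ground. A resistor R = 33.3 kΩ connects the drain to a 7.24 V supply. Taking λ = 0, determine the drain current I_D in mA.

With gate tied to drain, V_GS = V_DS ≥ V_GS − V_th, so the device is in saturation.
KCL at the drain: ½ k_n (V_GS − V_th)² = (V_DD − V_GS)/R.
Let x = V_GS − 1.22. Then 11.7 x² + x − 6.02 = 0, giving x = 0.675 V (positive root), so V_GS = 1.89 V.
I_D = (V_DD − V_GS)/R = (7.24 − 1.89) / 33.3 = 0.161 mA.

I_D = 0.161 mA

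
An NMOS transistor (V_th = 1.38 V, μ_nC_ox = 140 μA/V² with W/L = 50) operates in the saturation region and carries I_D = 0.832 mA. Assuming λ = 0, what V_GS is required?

V_GS = 1.87 V

k_n = μ_nC_ox · (W/L) = 7 mA/V².
In saturation I_D = ½ k_n (V_GS − V_th)², so V_GS − V_th = √(2 I_D / k_n) = √(2 × 0.832 / 7) = 0.488 V.
V_GS = 1.38 + 0.488 = 1.87 V.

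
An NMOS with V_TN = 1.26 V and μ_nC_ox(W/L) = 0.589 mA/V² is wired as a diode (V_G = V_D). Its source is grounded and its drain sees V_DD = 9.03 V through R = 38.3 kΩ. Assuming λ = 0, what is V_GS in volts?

V_GS = 2.05 V

With gate tied to drain, V_GS = V_DS ≥ V_GS − V_TN, so the device is in saturation.
KCL at the drain: ½ k_n (V_GS − V_TN)² = (V_DD − V_GS)/R.
Let x = V_GS − 1.26. Then 11.3 x² + x − 7.77 = 0, giving x = 0.787 V (positive root), so V_GS = 2.05 V.
I_D = (V_DD − V_GS)/R = (9.03 − 2.05) / 38.3 = 0.182 mA.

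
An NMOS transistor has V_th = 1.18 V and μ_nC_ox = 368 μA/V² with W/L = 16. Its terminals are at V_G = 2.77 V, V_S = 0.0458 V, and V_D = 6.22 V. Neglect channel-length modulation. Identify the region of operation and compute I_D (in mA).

Saturation; I_D = 7.02 mA

V_GS = V_G − V_S = 2.77 − 0.0458 = 2.72 V; V_DS = V_D − V_S = 6.22 − 0.0458 = 6.17 V.
k_n = μ_nC_ox · (W/L) = 5.888 mA/V².
V_ov = V_GS − V_th = 2.72 − 1.18 = 1.54 V.
Since V_DS = 6.17 V ≥ V_ov = 1.54 V, the device is in saturation.
I_D = ½ k_n V_ov² = 0.5 × 5.888 × 1.54² = 7.02 mA.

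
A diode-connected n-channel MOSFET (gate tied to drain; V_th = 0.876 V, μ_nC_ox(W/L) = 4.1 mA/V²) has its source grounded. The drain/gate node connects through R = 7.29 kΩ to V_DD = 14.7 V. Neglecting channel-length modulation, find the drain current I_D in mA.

I_D = 1.77 mA

With gate tied to drain, V_GS = V_DS ≥ V_GS − V_th, so the device is in saturation.
KCL at the drain: ½ k_n (V_GS − V_th)² = (V_DD − V_GS)/R.
Let x = V_GS − 0.876. Then 14.9 x² + x − 13.82 = 0, giving x = 0.929 V (positive root), so V_GS = 1.8 V.
I_D = (V_DD − V_GS)/R = (14.7 − 1.8) / 7.29 = 1.77 mA.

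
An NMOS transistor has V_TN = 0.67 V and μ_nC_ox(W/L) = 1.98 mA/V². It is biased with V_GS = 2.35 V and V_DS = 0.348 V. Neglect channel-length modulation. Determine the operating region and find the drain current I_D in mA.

V_ov = V_GS − V_TN = 2.35 − 0.67 = 1.68 V.
Since V_DS = 0.348 V < V_ov = 1.68 V, the device is in the triode region.
I_D = k_n [V_ov · V_DS − ½ V_DS²] = 1.98 × [1.68 × 0.348 − 0.5 × 0.348²] = 1.04 mA.

Triode; I_D = 1.04 mA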